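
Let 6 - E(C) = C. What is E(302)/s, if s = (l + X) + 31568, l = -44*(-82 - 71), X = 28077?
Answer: -296/66377 ≈ -0.0044594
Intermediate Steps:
l = 6732 (l = -44*(-153) = 6732)
E(C) = 6 - C
s = 66377 (s = (6732 + 28077) + 31568 = 34809 + 31568 = 66377)
E(302)/s = (6 - 1*302)/66377 = (6 - 302)*(1/66377) = -296*1/66377 = -296/66377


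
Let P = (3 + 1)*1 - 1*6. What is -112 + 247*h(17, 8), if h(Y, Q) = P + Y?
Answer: 3593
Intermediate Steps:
P = -2 (P = 4*1 - 6 = 4 - 6 = -2)
h(Y, Q) = -2 + Y
-112 + 247*h(17, 8) = -112 + 247*(-2 + 17) = -112 + 247*15 = -112 + 3705 = 3593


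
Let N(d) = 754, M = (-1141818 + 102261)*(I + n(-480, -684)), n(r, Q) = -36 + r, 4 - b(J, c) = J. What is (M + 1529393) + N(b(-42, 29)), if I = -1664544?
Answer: 1730926308567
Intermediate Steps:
b(J, c) = 4 - J
M = 1730924778420 (M = (-1141818 + 102261)*(-1664544 + (-36 - 480)) = -1039557*(-1664544 - 516) = -1039557*(-1665060) = 1730924778420)
(M + 1529393) + N(b(-42, 29)) = (1730924778420 + 1529393) + 754 = 1730926307813 + 754 = 1730926308567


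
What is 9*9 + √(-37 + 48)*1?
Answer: 81 + √11 ≈ 84.317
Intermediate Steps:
9*9 + √(-37 + 48)*1 = 81 + √11*1 = 81 + √11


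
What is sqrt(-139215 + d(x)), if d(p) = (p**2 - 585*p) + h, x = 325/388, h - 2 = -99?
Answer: 3*I*sqrt(2338472067)/388 ≈ 373.9*I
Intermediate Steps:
h = -97 (h = 2 - 99 = -97)
x = 325/388 (x = 325*(1/388) = 325/388 ≈ 0.83763)
d(p) = -97 + p**2 - 585*p (d(p) = (p**2 - 585*p) - 97 = -97 + p**2 - 585*p)
sqrt(-139215 + d(x)) = sqrt(-139215 + (-97 + (325/388)**2 - 585*325/388)) = sqrt(-139215 + (-97 + 105625/150544 - 190125/388)) = sqrt(-139215 - 88265643/150544) = sqrt(-21046248603/150544) = 3*I*sqrt(2338472067)/388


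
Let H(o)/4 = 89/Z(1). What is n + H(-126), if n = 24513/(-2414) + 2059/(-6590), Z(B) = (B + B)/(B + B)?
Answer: 1374207366/3977065 ≈ 345.53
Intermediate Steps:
Z(B) = 1 (Z(B) = (2*B)/((2*B)) = (2*B)*(1/(2*B)) = 1)
H(o) = 356 (H(o) = 4*(89/1) = 4*(89*1) = 4*89 = 356)
n = -41627774/3977065 (n = 24513*(-1/2414) + 2059*(-1/6590) = -24513/2414 - 2059/6590 = -41627774/3977065 ≈ -10.467)
n + H(-126) = -41627774/3977065 + 356 = 1374207366/3977065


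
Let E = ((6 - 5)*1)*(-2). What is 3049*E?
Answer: -6098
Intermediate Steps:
E = -2 (E = (1*1)*(-2) = 1*(-2) = -2)
3049*E = 3049*(-2) = -6098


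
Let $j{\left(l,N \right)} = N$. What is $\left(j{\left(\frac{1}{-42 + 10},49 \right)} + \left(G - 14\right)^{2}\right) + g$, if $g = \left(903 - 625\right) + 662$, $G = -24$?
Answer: $2433$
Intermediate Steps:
$g = 940$ ($g = 278 + 662 = 940$)
$\left(j{\left(\frac{1}{-42 + 10},49 \right)} + \left(G - 14\right)^{2}\right) + g = \left(49 + \left(-24 - 14\right)^{2}\right) + 940 = \left(49 + \left(-38\right)^{2}\right) + 940 = \left(49 + 1444\right) + 940 = 1493 + 940 = 2433$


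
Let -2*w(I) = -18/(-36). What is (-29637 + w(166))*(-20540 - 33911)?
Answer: 6455111599/4 ≈ 1.6138e+9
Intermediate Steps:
w(I) = -¼ (w(I) = -(-9)/(-36) = -(-9)*(-1)/36 = -½*½ = -¼)
(-29637 + w(166))*(-20540 - 33911) = (-29637 - ¼)*(-20540 - 33911) = -118549/4*(-54451) = 6455111599/4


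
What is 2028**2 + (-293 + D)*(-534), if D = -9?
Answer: 4274052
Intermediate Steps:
2028**2 + (-293 + D)*(-534) = 2028**2 + (-293 - 9)*(-534) = 4112784 - 302*(-534) = 4112784 + 161268 = 4274052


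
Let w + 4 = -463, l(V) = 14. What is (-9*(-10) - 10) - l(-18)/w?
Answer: 37374/467 ≈ 80.030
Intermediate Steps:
w = -467 (w = -4 - 463 = -467)
(-9*(-10) - 10) - l(-18)/w = (-9*(-10) - 10) - 14/(-467) = (90 - 10) - 14*(-1)/467 = 80 - 1*(-14/467) = 80 + 14/467 = 37374/467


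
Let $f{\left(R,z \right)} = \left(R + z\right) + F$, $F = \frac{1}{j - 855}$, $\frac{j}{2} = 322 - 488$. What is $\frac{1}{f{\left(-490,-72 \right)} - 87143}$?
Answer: $- \frac{1187}{104105836} \approx -1.1402 \cdot 10^{-5}$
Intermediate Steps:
$j = -332$ ($j = 2 \left(322 - 488\right) = 2 \left(-166\right) = -332$)
$F = - \frac{1}{1187}$ ($F = \frac{1}{-332 - 855} = \frac{1}{-1187} = - \frac{1}{1187} \approx -0.00084246$)
$f{\left(R,z \right)} = - \frac{1}{1187} + R + z$ ($f{\left(R,z \right)} = \left(R + z\right) - \frac{1}{1187} = - \frac{1}{1187} + R + z$)
$\frac{1}{f{\left(-490,-72 \right)} - 87143} = \frac{1}{\left(- \frac{1}{1187} - 490 - 72\right) - 87143} = \frac{1}{- \frac{667095}{1187} - 87143} = \frac{1}{- \frac{104105836}{1187}} = - \frac{1187}{104105836}$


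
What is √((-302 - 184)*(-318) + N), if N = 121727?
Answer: 5*√11051 ≈ 525.62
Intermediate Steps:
√((-302 - 184)*(-318) + N) = √((-302 - 184)*(-318) + 121727) = √(-486*(-318) + 121727) = √(154548 + 121727) = √276275 = 5*√11051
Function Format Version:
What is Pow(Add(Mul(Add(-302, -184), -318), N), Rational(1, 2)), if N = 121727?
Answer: Mul(5, Pow(11051, Rational(1, 2))) ≈ 525.62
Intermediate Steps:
Pow(Add(Mul(Add(-302, -184), -318), N), Rational(1, 2)) = Pow(Add(Mul(Add(-302, -184), -318), 121727), Rational(1, 2)) = Pow(Add(Mul(-486, -318), 121727), Rational(1, 2)) = Pow(Add(154548, 121727), Rational(1, 2)) = Pow(276275, Rational(1, 2)) = Mul(5, Pow(11051, Rational(1, 2)))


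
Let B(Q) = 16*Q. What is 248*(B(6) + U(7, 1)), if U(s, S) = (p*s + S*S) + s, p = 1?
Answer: 27528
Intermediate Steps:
U(s, S) = S² + 2*s (U(s, S) = (1*s + S*S) + s = (s + S²) + s = S² + 2*s)
248*(B(6) + U(7, 1)) = 248*(16*6 + (1² + 2*7)) = 248*(96 + (1 + 14)) = 248*(96 + 15) = 248*111 = 27528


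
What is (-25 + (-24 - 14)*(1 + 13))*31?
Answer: -17267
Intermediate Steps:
(-25 + (-24 - 14)*(1 + 13))*31 = (-25 - 38*14)*31 = (-25 - 532)*31 = -557*31 = -17267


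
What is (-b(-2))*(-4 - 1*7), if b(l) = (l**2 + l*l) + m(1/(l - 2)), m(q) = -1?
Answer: 77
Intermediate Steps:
b(l) = -1 + 2*l**2 (b(l) = (l**2 + l*l) - 1 = (l**2 + l**2) - 1 = 2*l**2 - 1 = -1 + 2*l**2)
(-b(-2))*(-4 - 1*7) = (-(-1 + 2*(-2)**2))*(-4 - 1*7) = (-(-1 + 2*4))*(-4 - 7) = -(-1 + 8)*(-11) = -1*7*(-11) = -7*(-11) = 77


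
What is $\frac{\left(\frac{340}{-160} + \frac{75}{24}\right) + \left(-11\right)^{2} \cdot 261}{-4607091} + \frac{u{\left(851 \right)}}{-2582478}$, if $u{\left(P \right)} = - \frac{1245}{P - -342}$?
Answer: $- \frac{10810569962837}{1577107711526346} \approx -0.0068547$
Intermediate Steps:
$u{\left(P \right)} = - \frac{1245}{342 + P}$ ($u{\left(P \right)} = - \frac{1245}{P + 342} = - \frac{1245}{342 + P}$)
$\frac{\left(\frac{340}{-160} + \frac{75}{24}\right) + \left(-11\right)^{2} \cdot 261}{-4607091} + \frac{u{\left(851 \right)}}{-2582478} = \frac{\left(\frac{340}{-160} + \frac{75}{24}\right) + \left(-11\right)^{2} \cdot 261}{-4607091} + \frac{\left(-1245\right) \frac{1}{342 + 851}}{-2582478} = \left(\left(340 \left(- \frac{1}{160}\right) + 75 \cdot \frac{1}{24}\right) + 121 \cdot 261\right) \left(- \frac{1}{4607091}\right) + - \frac{1245}{1193} \left(- \frac{1}{2582478}\right) = \left(\left(- \frac{17}{8} + \frac{25}{8}\right) + 31581\right) \left(- \frac{1}{4607091}\right) + \left(-1245\right) \frac{1}{1193} \left(- \frac{1}{2582478}\right) = \left(1 + 31581\right) \left(- \frac{1}{4607091}\right) - - \frac{415}{1026965418} = 31582 \left(- \frac{1}{4607091}\right) + \frac{415}{1026965418} = - \frac{31582}{4607091} + \frac{415}{1026965418} = - \frac{10810569962837}{1577107711526346}$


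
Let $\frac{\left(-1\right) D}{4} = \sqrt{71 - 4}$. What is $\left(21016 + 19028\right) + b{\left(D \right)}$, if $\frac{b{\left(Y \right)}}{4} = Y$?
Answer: $40044 - 16 \sqrt{67} \approx 39913.0$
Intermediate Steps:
$D = - 4 \sqrt{67}$ ($D = - 4 \sqrt{71 - 4} = - 4 \sqrt{67} \approx -32.741$)
$b{\left(Y \right)} = 4 Y$
$\left(21016 + 19028\right) + b{\left(D \right)} = \left(21016 + 19028\right) + 4 \left(- 4 \sqrt{67}\right) = 40044 - 16 \sqrt{67}$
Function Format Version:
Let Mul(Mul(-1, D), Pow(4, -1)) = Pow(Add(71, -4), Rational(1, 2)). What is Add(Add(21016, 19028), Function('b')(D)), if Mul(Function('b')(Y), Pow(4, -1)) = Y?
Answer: Add(40044, Mul(-16, Pow(67, Rational(1, 2)))) ≈ 39913.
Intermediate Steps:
D = Mul(-4, Pow(67, Rational(1, 2))) (D = Mul(-4, Pow(Add(71, -4), Rational(1, 2))) = Mul(-4, Pow(67, Rational(1, 2))) ≈ -32.741)
Function('b')(Y) = Mul(4, Y)
Add(Add(21016, 19028), Function('b')(D)) = Add(Add(21016, 19028), Mul(4, Mul(-4, Pow(67, Rational(1, 2))))) = Add(40044, Mul(-16, Pow(67, Rational(1, 2))))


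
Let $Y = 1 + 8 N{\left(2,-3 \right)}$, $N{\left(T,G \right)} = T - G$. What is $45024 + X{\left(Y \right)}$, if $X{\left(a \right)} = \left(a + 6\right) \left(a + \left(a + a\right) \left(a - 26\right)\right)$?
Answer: $104761$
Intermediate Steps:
$Y = 41$ ($Y = 1 + 8 \left(2 - -3\right) = 1 + 8 \left(2 + 3\right) = 1 + 8 \cdot 5 = 1 + 40 = 41$)
$X{\left(a \right)} = \left(6 + a\right) \left(a + 2 a \left(-26 + a\right)\right)$
$45024 + X{\left(Y \right)} = 45024 + 41 \left(-306 - 1599 + 2 \cdot 41^{2}\right) = 45024 + 41 \left(-306 - 1599 + 2 \cdot 1681\right) = 45024 + 41 \left(-306 - 1599 + 3362\right) = 45024 + 41 \cdot 1457 = 45024 + 59737 = 104761$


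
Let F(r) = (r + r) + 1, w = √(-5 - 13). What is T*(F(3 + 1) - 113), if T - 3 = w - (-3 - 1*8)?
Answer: -1456 - 312*I*√2 ≈ -1456.0 - 441.23*I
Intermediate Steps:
w = 3*I*√2 (w = √(-18) = 3*I*√2 ≈ 4.2426*I)
F(r) = 1 + 2*r (F(r) = 2*r + 1 = 1 + 2*r)
T = 14 + 3*I*√2 (T = 3 + (3*I*√2 - (-3 - 1*8)) = 3 + (3*I*√2 - (-3 - 8)) = 3 + (3*I*√2 - 1*(-11)) = 3 + (3*I*√2 + 11) = 3 + (11 + 3*I*√2) = 14 + 3*I*√2 ≈ 14.0 + 4.2426*I)
T*(F(3 + 1) - 113) = (14 + 3*I*√2)*((1 + 2*(3 + 1)) - 113) = (14 + 3*I*√2)*((1 + 2*4) - 113) = (14 + 3*I*√2)*((1 + 8) - 113) = (14 + 3*I*√2)*(9 - 113) = (14 + 3*I*√2)*(-104) = -1456 - 312*I*√2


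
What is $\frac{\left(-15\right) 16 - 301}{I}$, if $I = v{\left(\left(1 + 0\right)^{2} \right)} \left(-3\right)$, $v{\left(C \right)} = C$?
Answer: $\frac{541}{3} \approx 180.33$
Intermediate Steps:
$I = -3$ ($I = \left(1 + 0\right)^{2} \left(-3\right) = 1^{2} \left(-3\right) = 1 \left(-3\right) = -3$)
$\frac{\left(-15\right) 16 - 301}{I} = \frac{\left(-15\right) 16 - 301}{-3} = \left(-240 - 301\right) \left(- \frac{1}{3}\right) = \left(-541\right) \left(- \frac{1}{3}\right) = \frac{541}{3}$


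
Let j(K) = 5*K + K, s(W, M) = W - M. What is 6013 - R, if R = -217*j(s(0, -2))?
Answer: 8617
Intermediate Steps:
j(K) = 6*K
R = -2604 (R = -1302*(0 - 1*(-2)) = -1302*(0 + 2) = -1302*2 = -217*12 = -2604)
6013 - R = 6013 - 1*(-2604) = 6013 + 2604 = 8617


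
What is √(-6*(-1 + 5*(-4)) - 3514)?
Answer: 22*I*√7 ≈ 58.207*I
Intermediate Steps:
√(-6*(-1 + 5*(-4)) - 3514) = √(-6*(-1 - 20) - 3514) = √(-6*(-21) - 3514) = √(126 - 3514) = √(-3388) = 22*I*√7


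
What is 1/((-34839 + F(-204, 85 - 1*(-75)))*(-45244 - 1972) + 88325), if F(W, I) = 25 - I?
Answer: 1/1651420709 ≈ 6.0554e-10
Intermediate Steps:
1/((-34839 + F(-204, 85 - 1*(-75)))*(-45244 - 1972) + 88325) = 1/((-34839 + (25 - (85 - 1*(-75))))*(-45244 - 1972) + 88325) = 1/((-34839 + (25 - (85 + 75)))*(-47216) + 88325) = 1/((-34839 + (25 - 1*160))*(-47216) + 88325) = 1/((-34839 + (25 - 160))*(-47216) + 88325) = 1/((-34839 - 135)*(-47216) + 88325) = 1/(-34974*(-47216) + 88325) = 1/(1651332384 + 88325) = 1/1651420709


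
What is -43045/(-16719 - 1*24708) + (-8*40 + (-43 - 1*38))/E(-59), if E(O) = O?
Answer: 19151882/2444193 ≈ 7.8357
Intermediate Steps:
-43045/(-16719 - 1*24708) + (-8*40 + (-43 - 1*38))/E(-59) = -43045/(-16719 - 1*24708) + (-8*40 + (-43 - 1*38))/(-59) = -43045/(-16719 - 24708) + (-320 + (-43 - 38))*(-1/59) = -43045/(-41427) + (-320 - 81)*(-1/59) = -43045*(-1/41427) - 401*(-1/59) = 43045/41427 + 401/59 = 19151882/2444193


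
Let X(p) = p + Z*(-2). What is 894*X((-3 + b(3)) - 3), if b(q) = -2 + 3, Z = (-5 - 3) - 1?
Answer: 11622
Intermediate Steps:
Z = -9 (Z = -8 - 1 = -9)
b(q) = 1
X(p) = 18 + p (X(p) = p - 9*(-2) = p + 18 = 18 + p)
894*X((-3 + b(3)) - 3) = 894*(18 + ((-3 + 1) - 3)) = 894*(18 + (-2 - 3)) = 894*(18 - 5) = 894*13 = 11622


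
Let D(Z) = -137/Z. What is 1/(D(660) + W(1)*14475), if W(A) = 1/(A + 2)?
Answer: 660/3184363 ≈ 0.00020726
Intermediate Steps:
W(A) = 1/(2 + A)
1/(D(660) + W(1)*14475) = 1/(-137/660 + 14475/(2 + 1)) = 1/(-137*1/660 + 14475/3) = 1/(-137/660 + (1/3)*14475) = 1/(-137/660 + 4825) = 1/(3184363/660) = 660/3184363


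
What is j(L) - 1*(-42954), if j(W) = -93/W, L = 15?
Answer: 214739/5 ≈ 42948.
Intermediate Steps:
j(L) - 1*(-42954) = -93/15 - 1*(-42954) = -93*1/15 + 42954 = -31/5 + 42954 = 214739/5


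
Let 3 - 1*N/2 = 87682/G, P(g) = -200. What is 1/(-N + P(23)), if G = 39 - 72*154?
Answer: -11049/2451458 ≈ -0.0045071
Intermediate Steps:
G = -11049 (G = 39 - 11088 = -11049)
N = 241658/11049 (N = 6 - 175364/(-11049) = 6 - 175364*(-1)/11049 = 6 - 2*(-87682/11049) = 6 + 175364/11049 = 241658/11049 ≈ 21.871)
1/(-N + P(23)) = 1/(-1*241658/11049 - 200) = 1/(-241658/11049 - 200) = 1/(-2451458/11049) = -11049/2451458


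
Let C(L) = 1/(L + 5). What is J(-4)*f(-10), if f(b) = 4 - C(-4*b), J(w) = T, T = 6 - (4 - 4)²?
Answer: 358/15 ≈ 23.867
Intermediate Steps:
C(L) = 1/(5 + L)
T = 6 (T = 6 - 1*0² = 6 - 1*0 = 6 + 0 = 6)
J(w) = 6
f(b) = 4 - 1/(5 - 4*b)
J(-4)*f(-10) = 6*((-19 + 16*(-10))/(-5 + 4*(-10))) = 6*((-19 - 160)/(-5 - 40)) = 6*(-179/(-45)) = 6*(-1/45*(-179)) = 6*(179/45) = 358/15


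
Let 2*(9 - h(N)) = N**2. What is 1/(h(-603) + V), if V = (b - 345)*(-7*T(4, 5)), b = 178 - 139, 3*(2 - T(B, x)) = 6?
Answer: -2/363591 ≈ -5.5007e-6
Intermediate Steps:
T(B, x) = 0 (T(B, x) = 2 - 1/3*6 = 2 - 2 = 0)
h(N) = 9 - N**2/2
b = 39
V = 0 (V = (39 - 345)*(-7*0) = -306*0 = 0)
1/(h(-603) + V) = 1/((9 - 1/2*(-603)**2) + 0) = 1/((9 - 1/2*363609) + 0) = 1/((9 - 363609/2) + 0) = 1/(-363591/2 + 0) = 1/(-363591/2) = -2/363591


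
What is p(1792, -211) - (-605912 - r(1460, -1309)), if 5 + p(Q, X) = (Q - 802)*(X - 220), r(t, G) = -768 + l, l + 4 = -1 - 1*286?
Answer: 178158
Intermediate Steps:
l = -291 (l = -4 + (-1 - 1*286) = -4 + (-1 - 286) = -4 - 287 = -291)
r(t, G) = -1059 (r(t, G) = -768 - 291 = -1059)
p(Q, X) = -5 + (-802 + Q)*(-220 + X) (p(Q, X) = -5 + (Q - 802)*(X - 220) = -5 + (-802 + Q)*(-220 + X))
p(1792, -211) - (-605912 - r(1460, -1309)) = (176435 - 802*(-211) - 220*1792 + 1792*(-211)) - (-605912 - 1*(-1059)) = (176435 + 169222 - 394240 - 378112) - (-605912 + 1059) = -426695 - 1*(-604853) = -426695 + 604853 = 178158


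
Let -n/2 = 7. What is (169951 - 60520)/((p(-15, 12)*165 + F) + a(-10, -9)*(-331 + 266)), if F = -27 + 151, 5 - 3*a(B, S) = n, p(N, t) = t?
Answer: 328293/5077 ≈ 64.663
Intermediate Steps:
n = -14 (n = -2*7 = -14)
a(B, S) = 19/3 (a(B, S) = 5/3 - ⅓*(-14) = 5/3 + 14/3 = 19/3)
F = 124
(169951 - 60520)/((p(-15, 12)*165 + F) + a(-10, -9)*(-331 + 266)) = (169951 - 60520)/((12*165 + 124) + 19*(-331 + 266)/3) = 109431/((1980 + 124) + (19/3)*(-65)) = 109431/(2104 - 1235/3) = 109431/(5077/3) = 109431*(3/5077) = 328293/5077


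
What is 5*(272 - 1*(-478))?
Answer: 3750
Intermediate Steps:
5*(272 - 1*(-478)) = 5*(272 + 478) = 5*750 = 3750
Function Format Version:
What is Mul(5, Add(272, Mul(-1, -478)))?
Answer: 3750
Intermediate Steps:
Mul(5, Add(272, Mul(-1, -478))) = Mul(5, Add(272, 478)) = Mul(5, 750) = 3750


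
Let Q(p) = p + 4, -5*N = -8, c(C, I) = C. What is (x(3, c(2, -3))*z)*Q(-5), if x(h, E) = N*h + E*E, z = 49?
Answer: -2156/5 ≈ -431.20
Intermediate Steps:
N = 8/5 (N = -1/5*(-8) = 8/5 ≈ 1.6000)
Q(p) = 4 + p
x(h, E) = E**2 + 8*h/5 (x(h, E) = 8*h/5 + E*E = 8*h/5 + E**2 = E**2 + 8*h/5)
(x(3, c(2, -3))*z)*Q(-5) = ((2**2 + (8/5)*3)*49)*(4 - 5) = ((4 + 24/5)*49)*(-1) = ((44/5)*49)*(-1) = (2156/5)*(-1) = -2156/5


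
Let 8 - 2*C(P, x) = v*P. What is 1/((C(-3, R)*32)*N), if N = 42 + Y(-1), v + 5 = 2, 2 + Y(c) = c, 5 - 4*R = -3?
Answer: -1/624 ≈ -0.0016026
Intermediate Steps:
R = 2 (R = 5/4 - ¼*(-3) = 5/4 + ¾ = 2)
Y(c) = -2 + c
v = -3 (v = -5 + 2 = -3)
C(P, x) = 4 + 3*P/2 (C(P, x) = 4 - (-3)*P/2 = 4 + 3*P/2)
N = 39 (N = 42 + (-2 - 1) = 42 - 3 = 39)
1/((C(-3, R)*32)*N) = 1/(((4 + (3/2)*(-3))*32)*39) = 1/(((4 - 9/2)*32)*39) = 1/(-½*32*39) = 1/(-16*39) = 1/(-624) = -1/624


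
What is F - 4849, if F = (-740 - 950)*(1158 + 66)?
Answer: -2073409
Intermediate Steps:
F = -2068560 (F = -1690*1224 = -2068560)
F - 4849 = -2068560 - 4849 = -2073409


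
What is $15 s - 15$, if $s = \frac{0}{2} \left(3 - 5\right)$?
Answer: $-15$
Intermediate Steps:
$s = 0$ ($s = 0 \cdot \frac{1}{2} \left(-2\right) = 0 \left(-2\right) = 0$)
$15 s - 15 = 15 \cdot 0 - 15 = 0 - 15 = -15$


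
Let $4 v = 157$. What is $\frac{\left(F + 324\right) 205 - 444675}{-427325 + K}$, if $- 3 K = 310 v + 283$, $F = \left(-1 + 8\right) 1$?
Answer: $\frac{2260920}{2588851} \approx 0.87333$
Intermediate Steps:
$v = \frac{157}{4}$ ($v = \frac{1}{4} \cdot 157 = \frac{157}{4} \approx 39.25$)
$F = 7$ ($F = 7 \cdot 1 = 7$)
$K = - \frac{24901}{6}$ ($K = - \frac{310 \cdot \frac{157}{4} + 283}{3} = - \frac{\frac{24335}{2} + 283}{3} = \left(- \frac{1}{3}\right) \frac{24901}{2} = - \frac{24901}{6} \approx -4150.2$)
$\frac{\left(F + 324\right) 205 - 444675}{-427325 + K} = \frac{\left(7 + 324\right) 205 - 444675}{-427325 - \frac{24901}{6}} = \frac{331 \cdot 205 - 444675}{- \frac{2588851}{6}} = \left(67855 - 444675\right) \left(- \frac{6}{2588851}\right) = \left(-376820\right) \left(- \frac{6}{2588851}\right) = \frac{2260920}{2588851}$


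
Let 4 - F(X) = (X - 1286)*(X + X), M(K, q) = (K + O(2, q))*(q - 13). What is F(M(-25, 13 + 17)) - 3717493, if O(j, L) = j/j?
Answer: -5099793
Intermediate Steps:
O(j, L) = 1
M(K, q) = (1 + K)*(-13 + q) (M(K, q) = (K + 1)*(q - 13) = (1 + K)*(-13 + q))
F(X) = 4 - 2*X*(-1286 + X) (F(X) = 4 - (X - 1286)*(X + X) = 4 - (-1286 + X)*2*X = 4 - 2*X*(-1286 + X))
F(M(-25, 13 + 17)) - 3717493 = (4 - 2*(-13 + (13 + 17) - 13*(-25) - 25*(13 + 17))² + 2572*(-13 + (13 + 17) - 13*(-25) - 25*(13 + 17))) - 3717493 = (4 - 2*(-13 + 30 + 325 - 25*30)² + 2572*(-13 + 30 + 325 - 25*30)) - 3717493 = (4 - 2*(-13 + 30 + 325 - 750)² + 2572*(-13 + 30 + 325 - 750)) - 3717493 = (4 - 2*(-408)² + 2572*(-408)) - 3717493 = (4 - 2*166464 - 1049376) - 3717493 = (4 - 332928 - 1049376) - 3717493 = -1382300 - 3717493 = -5099793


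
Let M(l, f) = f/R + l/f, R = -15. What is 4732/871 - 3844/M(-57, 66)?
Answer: 28541036/38793 ≈ 735.73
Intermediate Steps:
M(l, f) = -f/15 + l/f (M(l, f) = f/(-15) + l/f = f*(-1/15) + l/f = -f/15 + l/f)
4732/871 - 3844/M(-57, 66) = 4732/871 - 3844/(-1/15*66 - 57/66) = 4732*(1/871) - 3844/(-22/5 - 57*1/66) = 364/67 - 3844/(-22/5 - 19/22) = 364/67 - 3844/(-579/110) = 364/67 - 3844*(-110/579) = 364/67 + 422840/579 = 28541036/38793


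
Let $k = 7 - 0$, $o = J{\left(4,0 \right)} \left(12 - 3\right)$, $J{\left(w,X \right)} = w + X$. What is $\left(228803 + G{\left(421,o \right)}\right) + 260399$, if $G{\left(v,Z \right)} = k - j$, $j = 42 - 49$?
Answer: $489216$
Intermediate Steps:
$J{\left(w,X \right)} = X + w$
$j = -7$
$o = 36$ ($o = \left(0 + 4\right) \left(12 - 3\right) = 4 \cdot 9 = 36$)
$k = 7$ ($k = 7 + 0 = 7$)
$G{\left(v,Z \right)} = 14$ ($G{\left(v,Z \right)} = 7 - -7 = 7 + 7 = 14$)
$\left(228803 + G{\left(421,o \right)}\right) + 260399 = \left(228803 + 14\right) + 260399 = 228817 + 260399 = 489216$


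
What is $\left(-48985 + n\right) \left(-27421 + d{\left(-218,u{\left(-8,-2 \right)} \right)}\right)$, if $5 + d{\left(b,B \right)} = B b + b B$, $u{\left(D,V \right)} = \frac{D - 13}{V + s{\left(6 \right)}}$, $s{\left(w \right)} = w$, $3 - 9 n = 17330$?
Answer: $1279730256$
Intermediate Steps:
$n = - \frac{17327}{9}$ ($n = \frac{1}{3} - \frac{17330}{9} = - \frac{17327}{9} \approx -1925.2$)
$u{\left(D,V \right)} = \frac{-13 + D}{6 + V}$ ($u{\left(D,V \right)} = \frac{D - 13}{V + 6} = \frac{-13 + D}{6 + V}$)
$d{\left(b,B \right)} = -5 + 2 B b$ ($d{\left(b,B \right)} = -5 + \left(B b + b B\right) = -5 + \left(B b + B b\right) = -5 + 2 B b$)
$\left(-48985 + n\right) \left(-27421 + d{\left(-218,u{\left(-8,-2 \right)} \right)}\right) = \left(-48985 - \frac{17327}{9}\right) \left(-27421 - \left(5 - 2 \frac{-13 - 8}{6 - 2} \left(-218\right)\right)\right) = - \frac{458192 \left(-27421 - \left(5 - 2 \cdot \frac{1}{4} \left(-21\right) \left(-218\right)\right)\right)}{9} = - \frac{458192 \left(-27421 - \left(5 + \frac{21}{2} \left(-218\right)\right)\right)}{9} = - \frac{458192 \left(-27421 + \left(-5 + 2289\right)\right)}{9} = - \frac{458192 \left(-27421 + 2284\right)}{9} = \left(- \frac{458192}{9}\right) \left(-25137\right) = 1279730256$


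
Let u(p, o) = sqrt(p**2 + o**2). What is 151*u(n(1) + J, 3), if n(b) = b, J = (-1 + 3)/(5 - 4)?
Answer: 453*sqrt(2) ≈ 640.64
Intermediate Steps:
J = 2 (J = 2/1 = 2*1 = 2)
u(p, o) = sqrt(o**2 + p**2)
151*u(n(1) + J, 3) = 151*sqrt(3**2 + (1 + 2)**2) = 151*sqrt(9 + 3**2) = 151*sqrt(9 + 9) = 151*sqrt(18) = 151*(3*sqrt(2)) = 453*sqrt(2)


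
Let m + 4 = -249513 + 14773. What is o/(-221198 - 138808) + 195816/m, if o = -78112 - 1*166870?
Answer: -270560006/1760609343 ≈ -0.15367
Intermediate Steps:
o = -244982 (o = -78112 - 166870 = -244982)
m = -234744 (m = -4 + (-249513 + 14773) = -4 - 234740 = -234744)
o/(-221198 - 138808) + 195816/m = -244982/(-221198 - 138808) + 195816/(-234744) = -244982/(-360006) + 195816*(-1/234744) = -244982*(-1/360006) - 8159/9781 = 122491/180003 - 8159/9781 = -270560006/1760609343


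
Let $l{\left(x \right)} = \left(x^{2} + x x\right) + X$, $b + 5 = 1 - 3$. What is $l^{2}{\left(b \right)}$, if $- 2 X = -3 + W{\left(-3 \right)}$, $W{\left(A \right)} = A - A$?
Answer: $\frac{39601}{4} \approx 9900.3$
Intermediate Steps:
$W{\left(A \right)} = 0$
$X = \frac{3}{2}$ ($X = - \frac{-3 + 0}{2} = \left(- \frac{1}{2}\right) \left(-3\right) = \frac{3}{2} \approx 1.5$)
$b = -7$ ($b = -5 + \left(1 - 3\right) = -5 - 2 = -7$)
$l{\left(x \right)} = \frac{3}{2} + 2 x^{2}$ ($l{\left(x \right)} = \left(x^{2} + x x\right) + \frac{3}{2} = \left(x^{2} + x^{2}\right) + \frac{3}{2} = 2 x^{2} + \frac{3}{2} = \frac{3}{2} + 2 x^{2}$)
$l^{2}{\left(b \right)} = \left(\frac{3}{2} + 2 \left(-7\right)^{2}\right)^{2} = \left(\frac{3}{2} + 2 \cdot 49\right)^{2} = \left(\frac{3}{2} + 98\right)^{2} = \left(\frac{199}{2}\right)^{2} = \frac{39601}{4}$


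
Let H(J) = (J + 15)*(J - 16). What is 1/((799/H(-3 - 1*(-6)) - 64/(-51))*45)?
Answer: -442/42955 ≈ -0.010290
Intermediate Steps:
H(J) = (-16 + J)*(15 + J) (H(J) = (15 + J)*(-16 + J) = (-16 + J)*(15 + J))
1/((799/H(-3 - 1*(-6)) - 64/(-51))*45) = 1/((799/(-240 + (-3 - 1*(-6))² - (-3 - 1*(-6))) - 64/(-51))*45) = 1/((799/(-240 + (-3 + 6)² - (-3 + 6)) - 64*(-1/51))*45) = 1/((799/(-240 + 3² - 1*3) + 64/51)*45) = 1/((799/(-240 + 9 - 3) + 64/51)*45) = 1/((799/(-234) + 64/51)*45) = 1/((799*(-1/234) + 64/51)*45) = 1/((-799/234 + 64/51)*45) = 1/(-8591/3978*45) = 1/(-42955/442) = -442/42955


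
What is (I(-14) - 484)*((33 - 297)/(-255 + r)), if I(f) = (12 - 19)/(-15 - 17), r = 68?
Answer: -46443/68 ≈ -682.99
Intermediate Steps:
I(f) = 7/32 (I(f) = -7/(-32) = -7*(-1/32) = 7/32)
(I(-14) - 484)*((33 - 297)/(-255 + r)) = (7/32 - 484)*((33 - 297)/(-255 + 68)) = -(-510873)/(4*(-187)) = -(-510873)*(-1)/(4*187) = -15481/32*24/17 = -46443/68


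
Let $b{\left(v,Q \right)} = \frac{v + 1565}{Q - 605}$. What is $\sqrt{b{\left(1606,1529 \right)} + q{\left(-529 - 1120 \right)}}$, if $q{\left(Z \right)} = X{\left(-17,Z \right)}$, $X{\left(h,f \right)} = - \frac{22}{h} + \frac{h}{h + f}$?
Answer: $\frac{\sqrt{32461143}}{2618} \approx 2.1763$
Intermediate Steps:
$X{\left(h,f \right)} = - \frac{22}{h} + \frac{h}{f + h}$
$q{\left(Z \right)} = - \frac{663 - 22 Z}{17 \left(-17 + Z\right)}$ ($q{\left(Z \right)} = \frac{\left(-17\right)^{2} - 22 Z - -374}{\left(-17\right) \left(Z - 17\right)} = - \frac{289 - 22 Z + 374}{17 \left(-17 + Z\right)} = - \frac{663 - 22 Z}{17 \left(-17 + Z\right)}$)
$b{\left(v,Q \right)} = \frac{1565 + v}{-605 + Q}$
$\sqrt{b{\left(1606,1529 \right)} + q{\left(-529 - 1120 \right)}} = \sqrt{\frac{1565 + 1606}{-605 + 1529} + \frac{-663 + 22 \left(-529 - 1120\right)}{17 \left(-17 - 1649\right)}} = \sqrt{\frac{1}{924} \cdot 3171 + \frac{-663 + 22 \left(-529 - 1120\right)}{17 \left(-17 - 1649\right)}} = \sqrt{\frac{1}{924} \cdot 3171 + \frac{-663 + 22 \left(-1649\right)}{17 \left(-17 - 1649\right)}} = \sqrt{\frac{151}{44} + \frac{-663 - 36278}{17 \left(-1666\right)}} = \sqrt{\frac{151}{44} + \frac{1}{17} \left(- \frac{1}{1666}\right) \left(-36941\right)} = \sqrt{\frac{151}{44} + \frac{2173}{1666}} = \sqrt{\frac{173589}{36652}} = \frac{\sqrt{32461143}}{2618}$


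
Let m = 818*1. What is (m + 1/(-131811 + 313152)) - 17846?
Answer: -3087874547/181341 ≈ -17028.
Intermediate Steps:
m = 818
(m + 1/(-131811 + 313152)) - 17846 = (818 + 1/(-131811 + 313152)) - 17846 = (818 + 1/181341) - 17846 = 148336939/181341 - 17846 = -3087874547/181341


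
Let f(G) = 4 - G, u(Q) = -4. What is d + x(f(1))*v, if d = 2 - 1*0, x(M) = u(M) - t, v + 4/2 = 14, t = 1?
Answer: -58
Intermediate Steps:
v = 12 (v = -2 + 14 = 12)
x(M) = -5 (x(M) = -4 - 1*1 = -4 - 1 = -5)
d = 2 (d = 2 + 0 = 2)
d + x(f(1))*v = 2 - 5*12 = 2 - 60 = -58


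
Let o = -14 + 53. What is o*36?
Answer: 1404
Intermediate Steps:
o = 39
o*36 = 39*36 = 1404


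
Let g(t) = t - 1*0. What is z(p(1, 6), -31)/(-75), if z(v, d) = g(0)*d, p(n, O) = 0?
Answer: 0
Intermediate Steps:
g(t) = t (g(t) = t + 0 = t)
z(v, d) = 0 (z(v, d) = 0*d = 0)
z(p(1, 6), -31)/(-75) = 0/(-75) = 0*(-1/75) = 0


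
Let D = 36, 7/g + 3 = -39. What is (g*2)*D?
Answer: -12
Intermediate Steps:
g = -1/6 (g = 7/(-3 - 39) = 7/(-42) = 7*(-1/42) = -1/6 ≈ -0.16667)
(g*2)*D = -1/6*2*36 = -1/3*36 = -12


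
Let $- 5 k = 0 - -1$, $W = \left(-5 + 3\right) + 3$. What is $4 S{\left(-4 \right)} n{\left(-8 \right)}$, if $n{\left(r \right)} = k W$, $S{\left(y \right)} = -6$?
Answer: $\frac{24}{5} \approx 4.8$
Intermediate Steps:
$W = 1$ ($W = -2 + 3 = 1$)
$k = - \frac{1}{5}$ ($k = - \frac{0 - -1}{5} = - \frac{0 + 1}{5} = \left(- \frac{1}{5}\right) 1 = - \frac{1}{5} \approx -0.2$)
$n{\left(r \right)} = - \frac{1}{5}$ ($n{\left(r \right)} = \left(- \frac{1}{5}\right) 1 = - \frac{1}{5}$)
$4 S{\left(-4 \right)} n{\left(-8 \right)} = 4 \left(-6\right) \left(- \frac{1}{5}\right) = \left(-24\right) \left(- \frac{1}{5}\right) = \frac{24}{5}$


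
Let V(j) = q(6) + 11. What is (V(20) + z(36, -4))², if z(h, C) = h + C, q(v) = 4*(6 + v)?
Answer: 8281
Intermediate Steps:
q(v) = 24 + 4*v
z(h, C) = C + h
V(j) = 59 (V(j) = (24 + 4*6) + 11 = (24 + 24) + 11 = 48 + 11 = 59)
(V(20) + z(36, -4))² = (59 + (-4 + 36))² = (59 + 32)² = 91² = 8281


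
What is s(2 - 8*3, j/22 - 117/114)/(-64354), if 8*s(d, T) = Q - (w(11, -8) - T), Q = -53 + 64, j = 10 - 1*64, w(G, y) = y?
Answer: -6487/215199776 ≈ -3.0144e-5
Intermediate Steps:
j = -54 (j = 10 - 64 = -54)
Q = 11
s(d, T) = 19/8 + T/8 (s(d, T) = (11 - (-8 - T))/8 = (11 + (8 + T))/8 = (19 + T)/8 = 19/8 + T/8)
s(2 - 8*3, j/22 - 117/114)/(-64354) = (19/8 + (-54/22 - 117/114)/8)/(-64354) = (19/8 + (-54*1/22 - 117*1/114)/8)*(-1/64354) = (19/8 + (-27/11 - 39/38)/8)*(-1/64354) = (19/8 + (⅛)*(-1455/418))*(-1/64354) = (19/8 - 1455/3344)*(-1/64354) = (6487/3344)*(-1/64354) = -6487/215199776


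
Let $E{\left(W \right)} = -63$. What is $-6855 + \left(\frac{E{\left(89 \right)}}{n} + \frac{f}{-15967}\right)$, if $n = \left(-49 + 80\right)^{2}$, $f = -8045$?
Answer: $- \frac{105178362061}{15344287} \approx -6854.6$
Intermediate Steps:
$n = 961$ ($n = 31^{2} = 961$)
$-6855 + \left(\frac{E{\left(89 \right)}}{n} + \frac{f}{-15967}\right) = -6855 - \left(- \frac{8045}{15967} + \frac{63}{961}\right) = -6855 - - \frac{6725324}{15344287} = -6855 + \left(- \frac{63}{961} + \frac{8045}{15967}\right) = -6855 + \frac{6725324}{15344287} = - \frac{105178362061}{15344287}$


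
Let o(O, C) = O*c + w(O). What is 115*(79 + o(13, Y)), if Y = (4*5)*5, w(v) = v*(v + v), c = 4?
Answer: 53935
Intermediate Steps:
w(v) = 2*v**2 (w(v) = v*(2*v) = 2*v**2)
Y = 100 (Y = 20*5 = 100)
o(O, C) = 2*O**2 + 4*O (o(O, C) = O*4 + 2*O**2 = 4*O + 2*O**2 = 2*O**2 + 4*O)
115*(79 + o(13, Y)) = 115*(79 + 2*13*(2 + 13)) = 115*(79 + 2*13*15) = 115*(79 + 390) = 115*469 = 53935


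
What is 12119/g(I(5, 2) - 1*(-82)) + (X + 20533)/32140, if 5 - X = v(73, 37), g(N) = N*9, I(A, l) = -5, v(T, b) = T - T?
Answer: 201868747/11136510 ≈ 18.127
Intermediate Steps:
v(T, b) = 0
g(N) = 9*N
X = 5 (X = 5 - 1*0 = 5 + 0 = 5)
12119/g(I(5, 2) - 1*(-82)) + (X + 20533)/32140 = 12119/((9*(-5 - 1*(-82)))) + (5 + 20533)/32140 = 12119/((9*(-5 + 82))) + 20538*(1/32140) = 12119/((9*77)) + 10269/16070 = 12119/693 + 10269/16070 = 201868747/11136510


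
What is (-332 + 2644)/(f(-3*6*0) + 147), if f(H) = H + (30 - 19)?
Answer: 1156/79 ≈ 14.633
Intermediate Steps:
f(H) = 11 + H (f(H) = H + 11 = 11 + H)
(-332 + 2644)/(f(-3*6*0) + 147) = (-332 + 2644)/((11 - 3*6*0) + 147) = 2312/((11 - 18*0) + 147) = 2312/((11 + 0) + 147) = 2312/(11 + 147) = 2312/158 = 2312*(1/158) = 1156/79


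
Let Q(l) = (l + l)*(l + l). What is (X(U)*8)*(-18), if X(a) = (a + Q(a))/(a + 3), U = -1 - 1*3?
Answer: 8640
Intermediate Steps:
U = -4 (U = -1 - 3 = -4)
Q(l) = 4*l² (Q(l) = (2*l)*(2*l) = 4*l²)
X(a) = (a + 4*a²)/(3 + a) (X(a) = (a + 4*a²)/(a + 3) = (a + 4*a²)/(3 + a))
(X(U)*8)*(-18) = (-4*(1 + 4*(-4))/(3 - 4)*8)*(-18) = (-4*(1 - 16)/(-1)*8)*(-18) = (-4*(-1)*(-15)*8)*(-18) = -60*8*(-18) = -480*(-18) = 8640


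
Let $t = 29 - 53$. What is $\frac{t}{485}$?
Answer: $- \frac{24}{485} \approx -0.049485$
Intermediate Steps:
$t = -24$ ($t = 29 - 53 = -24$)
$\frac{t}{485} = \frac{1}{485} \left(-24\right) = - \frac{24}{485}$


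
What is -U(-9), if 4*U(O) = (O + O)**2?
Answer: -81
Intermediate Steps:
U(O) = O**2 (U(O) = (O + O)**2/4 = (2*O)**2/4 = (4*O**2)/4 = O**2)
-U(-9) = -1*(-9)**2 = -1*81 = -81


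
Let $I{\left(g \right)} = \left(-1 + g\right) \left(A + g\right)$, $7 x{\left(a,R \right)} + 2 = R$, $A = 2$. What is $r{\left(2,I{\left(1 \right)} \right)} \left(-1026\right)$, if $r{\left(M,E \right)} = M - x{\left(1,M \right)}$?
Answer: $-2052$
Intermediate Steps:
$x{\left(a,R \right)} = - \frac{2}{7} + \frac{R}{7}$
$I{\left(g \right)} = \left(-1 + g\right) \left(2 + g\right)$
$r{\left(M,E \right)} = \frac{2}{7} + \frac{6 M}{7}$ ($r{\left(M,E \right)} = M - \left(- \frac{2}{7} + \frac{M}{7}\right) = \frac{2}{7} + \frac{6 M}{7}$)
$r{\left(2,I{\left(1 \right)} \right)} \left(-1026\right) = \left(\frac{2}{7} + \frac{6}{7} \cdot 2\right) \left(-1026\right) = \left(\frac{2}{7} + \frac{12}{7}\right) \left(-1026\right) = 2 \left(-1026\right) = -2052$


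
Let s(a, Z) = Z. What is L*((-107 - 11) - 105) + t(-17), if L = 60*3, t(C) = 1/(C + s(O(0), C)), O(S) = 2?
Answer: -1364761/34 ≈ -40140.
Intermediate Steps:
t(C) = 1/(2*C) (t(C) = 1/(C + C) = 1/(2*C))
L = 180
L*((-107 - 11) - 105) + t(-17) = 180*((-107 - 11) - 105) + (½)/(-17) = 180*(-118 - 105) + (½)*(-1/17) = 180*(-223) - 1/34 = -40140 - 1/34 = -1364761/34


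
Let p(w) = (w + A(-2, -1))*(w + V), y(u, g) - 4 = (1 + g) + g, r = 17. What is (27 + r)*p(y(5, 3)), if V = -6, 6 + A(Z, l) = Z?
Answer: 660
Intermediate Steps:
A(Z, l) = -6 + Z
y(u, g) = 5 + 2*g (y(u, g) = 4 + ((1 + g) + g) = 4 + (1 + 2*g) = 5 + 2*g)
p(w) = (-8 + w)*(-6 + w) (p(w) = (w + (-6 - 2))*(w - 6) = (w - 8)*(-6 + w) = (-8 + w)*(-6 + w))
(27 + r)*p(y(5, 3)) = (27 + 17)*(48 + (5 + 2*3)² - 14*(5 + 2*3)) = 44*(48 + (5 + 6)² - 14*(5 + 6)) = 44*(48 + 11² - 14*11) = 44*(48 + 121 - 154) = 44*15 = 660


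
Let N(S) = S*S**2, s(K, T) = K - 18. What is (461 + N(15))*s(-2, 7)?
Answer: -76720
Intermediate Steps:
s(K, T) = -18 + K
N(S) = S**3
(461 + N(15))*s(-2, 7) = (461 + 15**3)*(-18 - 2) = (461 + 3375)*(-20) = 3836*(-20) = -76720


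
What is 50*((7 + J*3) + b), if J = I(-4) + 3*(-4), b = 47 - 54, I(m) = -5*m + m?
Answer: 600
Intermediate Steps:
I(m) = -4*m
b = -7
J = 4 (J = -4*(-4) + 3*(-4) = 16 - 12 = 4)
50*((7 + J*3) + b) = 50*((7 + 4*3) - 7) = 50*((7 + 12) - 7) = 50*(19 - 7) = 50*12 = 600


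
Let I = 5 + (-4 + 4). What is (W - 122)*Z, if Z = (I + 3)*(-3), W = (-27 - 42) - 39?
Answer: 5520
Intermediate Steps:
I = 5 (I = 5 + 0 = 5)
W = -108 (W = -69 - 39 = -108)
Z = -24 (Z = (5 + 3)*(-3) = 8*(-3) = -24)
(W - 122)*Z = (-108 - 122)*(-24) = -230*(-24) = 5520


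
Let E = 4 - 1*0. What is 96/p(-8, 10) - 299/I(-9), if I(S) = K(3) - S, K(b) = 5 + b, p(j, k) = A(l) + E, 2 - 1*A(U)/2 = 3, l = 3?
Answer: 517/17 ≈ 30.412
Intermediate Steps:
A(U) = -2 (A(U) = 4 - 2*3 = 4 - 6 = -2)
E = 4 (E = 4 + 0 = 4)
p(j, k) = 2 (p(j, k) = -2 + 4 = 2)
I(S) = 8 - S (I(S) = (5 + 3) - S = 8 - S)
96/p(-8, 10) - 299/I(-9) = 96/2 - 299/(8 - 1*(-9)) = 96*(1/2) - 299/(8 + 9) = 48 - 299/17 = 517/17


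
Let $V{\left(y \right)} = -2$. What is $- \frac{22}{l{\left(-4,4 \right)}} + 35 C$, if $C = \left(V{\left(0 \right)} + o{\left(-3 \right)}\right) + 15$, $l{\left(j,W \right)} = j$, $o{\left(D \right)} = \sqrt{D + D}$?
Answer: $\frac{921}{2} + 35 i \sqrt{6} \approx 460.5 + 85.732 i$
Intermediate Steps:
$o{\left(D \right)} = \sqrt{2} \sqrt{D}$ ($o{\left(D \right)} = \sqrt{2 D} = \sqrt{2} \sqrt{D}$)
$C = 13 + i \sqrt{6}$ ($C = \left(-2 + \sqrt{2} \sqrt{-3}\right) + 15 = \left(-2 + \sqrt{2} i \sqrt{3}\right) + 15 = \left(-2 + i \sqrt{6}\right) + 15 = 13 + i \sqrt{6} \approx 13.0 + 2.4495 i$)
$- \frac{22}{l{\left(-4,4 \right)}} + 35 C = - \frac{22}{-4} + 35 \left(13 + i \sqrt{6}\right) = \left(-22\right) \left(- \frac{1}{4}\right) + \left(455 + 35 i \sqrt{6}\right) = \frac{11}{2} + \left(455 + 35 i \sqrt{6}\right) = \frac{921}{2} + 35 i \sqrt{6}$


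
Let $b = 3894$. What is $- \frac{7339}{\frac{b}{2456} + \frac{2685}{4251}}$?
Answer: $- \frac{12770417764}{3857959} \approx -3310.1$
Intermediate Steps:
$- \frac{7339}{\frac{b}{2456} + \frac{2685}{4251}} = - \frac{7339}{\frac{3894}{2456} + \frac{2685}{4251}} = - \frac{7339}{3894 \cdot \frac{1}{2456} + 2685 \cdot \frac{1}{4251}} = - \frac{7339}{\frac{1947}{1228} + \frac{895}{1417}} = - \frac{7339}{\frac{3857959}{1740076}} = \left(-7339\right) \frac{1740076}{3857959} = - \frac{12770417764}{3857959}$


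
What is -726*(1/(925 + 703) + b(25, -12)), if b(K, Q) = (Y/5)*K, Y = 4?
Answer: -1074513/74 ≈ -14520.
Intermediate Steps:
b(K, Q) = 4*K/5 (b(K, Q) = (4/5)*K = ((⅕)*4)*K = 4*K/5)
-726*(1/(925 + 703) + b(25, -12)) = -726*(1/(925 + 703) + (⅘)*25) = -726*(1/1628 + 20) = -726*32561/1628 = -1074513/74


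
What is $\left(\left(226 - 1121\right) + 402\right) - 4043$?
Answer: $-4536$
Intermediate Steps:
$\left(\left(226 - 1121\right) + 402\right) - 4043 = \left(-895 + 402\right) - 4043 = -493 - 4043 = -4536$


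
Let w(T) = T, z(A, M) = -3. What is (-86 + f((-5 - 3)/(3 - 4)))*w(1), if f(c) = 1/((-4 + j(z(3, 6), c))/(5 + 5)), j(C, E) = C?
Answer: -612/7 ≈ -87.429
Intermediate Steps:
f(c) = -10/7 (f(c) = 1/((-4 - 3)/(5 + 5)) = 1/(-7/10) = -10/7)
(-86 + f((-5 - 3)/(3 - 4)))*w(1) = (-86 - 10/7)*1 = -612/7*1 = -612/7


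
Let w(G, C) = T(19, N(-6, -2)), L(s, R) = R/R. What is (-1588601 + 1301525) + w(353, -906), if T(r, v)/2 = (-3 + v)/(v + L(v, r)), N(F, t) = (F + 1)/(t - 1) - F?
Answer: -3731974/13 ≈ -2.8708e+5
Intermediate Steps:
L(s, R) = 1
N(F, t) = -F + (1 + F)/(-1 + t) (N(F, t) = (1 + F)/(-1 + t) - F = -F + (1 + F)/(-1 + t))
T(r, v) = 2*(-3 + v)/(1 + v) (T(r, v) = 2*((-3 + v)/(v + 1)) = 2*((-3 + v)/(1 + v)) = 2*(-3 + v)/(1 + v))
w(G, C) = 14/13 (w(G, C) = 2*(-3 + (1 + 2*(-6) - 1*(-6)*(-2))/(-1 - 2))/(1 + (1 + 2*(-6) - 1*(-6)*(-2))/(-1 - 2)) = 2*(-3 + (1 - 12 - 12)/(-3))/(1 + (1 - 12 - 12)/(-3)) = 2*(-3 - ⅓*(-23))/(1 - ⅓*(-23)) = 2*(-3 + 23/3)/(1 + 23/3) = 2*(14/3)/(26/3) = 2*(3/26)*(14/3) = 14/13)
(-1588601 + 1301525) + w(353, -906) = (-1588601 + 1301525) + 14/13 = -287076 + 14/13 = -3731974/13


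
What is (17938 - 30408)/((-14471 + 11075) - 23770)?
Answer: 6235/13583 ≈ 0.45903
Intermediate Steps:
(17938 - 30408)/((-14471 + 11075) - 23770) = -12470/(-3396 - 23770) = -12470/(-27166) = -12470*(-1/27166) = 6235/13583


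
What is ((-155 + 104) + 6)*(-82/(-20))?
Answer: -369/2 ≈ -184.50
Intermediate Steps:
((-155 + 104) + 6)*(-82/(-20)) = (-51 + 6)*(-82*(-1/20)) = -45*41/10 = -369/2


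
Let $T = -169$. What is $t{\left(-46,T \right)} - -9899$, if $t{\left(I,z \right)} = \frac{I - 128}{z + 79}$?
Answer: $\frac{148514}{15} \approx 9900.9$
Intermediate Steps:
$t{\left(I,z \right)} = \frac{-128 + I}{79 + z}$
$t{\left(-46,T \right)} - -9899 = \frac{-128 - 46}{79 - 169} - -9899 = \frac{1}{-90} \left(-174\right) + 9899 = \left(- \frac{1}{90}\right) \left(-174\right) + 9899 = \frac{29}{15} + 9899 = \frac{148514}{15}$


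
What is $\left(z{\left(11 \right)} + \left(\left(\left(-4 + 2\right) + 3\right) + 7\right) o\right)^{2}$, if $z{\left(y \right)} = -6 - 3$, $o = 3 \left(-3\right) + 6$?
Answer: $1089$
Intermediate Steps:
$o = -3$ ($o = -9 + 6 = -3$)
$z{\left(y \right)} = -9$ ($z{\left(y \right)} = -6 - 3 = -9$)
$\left(z{\left(11 \right)} + \left(\left(\left(-4 + 2\right) + 3\right) + 7\right) o\right)^{2} = \left(-9 + \left(\left(\left(-4 + 2\right) + 3\right) + 7\right) \left(-3\right)\right)^{2} = \left(-9 + \left(\left(-2 + 3\right) + 7\right) \left(-3\right)\right)^{2} = \left(-9 + \left(1 + 7\right) \left(-3\right)\right)^{2} = \left(-9 + 8 \left(-3\right)\right)^{2} = \left(-9 - 24\right)^{2} = \left(-33\right)^{2} = 1089$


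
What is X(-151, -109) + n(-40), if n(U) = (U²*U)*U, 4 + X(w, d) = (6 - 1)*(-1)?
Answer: 2559991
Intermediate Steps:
X(w, d) = -9 (X(w, d) = -4 + (6 - 1)*(-1) = -4 + 5*(-1) = -4 - 5 = -9)
n(U) = U⁴ (n(U) = U³*U = U⁴)
X(-151, -109) + n(-40) = -9 + (-40)⁴ = -9 + 2560000 = 2559991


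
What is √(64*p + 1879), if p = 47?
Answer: 3*√543 ≈ 69.907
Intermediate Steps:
√(64*p + 1879) = √(64*47 + 1879) = √(3008 + 1879) = √4887 = 3*√543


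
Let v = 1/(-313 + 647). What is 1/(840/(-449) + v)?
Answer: -149966/280111 ≈ -0.53538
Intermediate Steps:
v = 1/334 ≈ 0.0029940
1/(840/(-449) + v) = 1/(840/(-449) + 1/334) = 1/(840*(-1/449) + 1/334) = 1/(-840/449 + 1/334) = 1/(-280111/149966) = -149966/280111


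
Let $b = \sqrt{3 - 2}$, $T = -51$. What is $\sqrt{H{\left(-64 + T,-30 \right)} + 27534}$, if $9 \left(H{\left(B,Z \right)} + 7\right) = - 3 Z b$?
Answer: $\sqrt{27537} \approx 165.94$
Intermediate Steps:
$b = 1$ ($b = \sqrt{1} = 1$)
$H{\left(B,Z \right)} = -7 - \frac{Z}{3}$ ($H{\left(B,Z \right)} = -7 + \frac{- 3 Z 1}{9} = -7 + \frac{\left(-3\right) Z}{9} = -7 - \frac{Z}{3}$)
$\sqrt{H{\left(-64 + T,-30 \right)} + 27534} = \sqrt{\left(-7 - -10\right) + 27534} = \sqrt{\left(-7 + 10\right) + 27534} = \sqrt{3 + 27534} = \sqrt{27537}$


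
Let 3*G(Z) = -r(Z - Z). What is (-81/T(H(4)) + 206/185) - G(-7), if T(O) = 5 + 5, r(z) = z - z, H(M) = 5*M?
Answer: -517/74 ≈ -6.9865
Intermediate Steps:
r(z) = 0
T(O) = 10
G(Z) = 0 (G(Z) = (-1*0)/3 = (⅓)*0 = 0)
(-81/T(H(4)) + 206/185) - G(-7) = (-81/10 + 206/185) - 1*0 = (-81*⅒ + 206*(1/185)) + 0 = (-81/10 + 206/185) + 0 = -517/74 + 0 = -517/74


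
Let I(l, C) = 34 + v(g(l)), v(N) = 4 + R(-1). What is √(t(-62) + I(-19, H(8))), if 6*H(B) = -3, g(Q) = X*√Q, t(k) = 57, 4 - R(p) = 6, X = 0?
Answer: √93 ≈ 9.6436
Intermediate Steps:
R(p) = -2 (R(p) = 4 - 1*6 = 4 - 6 = -2)
g(Q) = 0 (g(Q) = 0*√Q = 0)
H(B) = -½ (H(B) = (⅙)*(-3) = -½)
v(N) = 2 (v(N) = 4 - 2 = 2)
I(l, C) = 36 (I(l, C) = 34 + 2 = 36)
√(t(-62) + I(-19, H(8))) = √(57 + 36) = √93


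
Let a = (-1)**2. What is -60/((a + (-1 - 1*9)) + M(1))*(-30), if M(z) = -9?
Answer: -100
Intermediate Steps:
a = 1
-60/((a + (-1 - 1*9)) + M(1))*(-30) = -60/((1 + (-1 - 1*9)) - 9)*(-30) = -60/((1 + (-1 - 9)) - 9)*(-30) = -60/((1 - 10) - 9)*(-30) = -60/(-9 - 9)*(-30) = -60/(-18)*(-30) = -60*(-1/18)*(-30) = (10/3)*(-30) = -100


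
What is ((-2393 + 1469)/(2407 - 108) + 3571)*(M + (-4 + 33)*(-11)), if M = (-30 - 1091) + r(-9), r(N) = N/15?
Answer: -1075054953/209 ≈ -5.1438e+6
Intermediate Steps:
r(N) = N/15 (r(N) = N*(1/15) = N/15)
M = -5608/5 (M = (-30 - 1091) + (1/15)*(-9) = -1121 - ⅗ = -5608/5 ≈ -1121.6)
((-2393 + 1469)/(2407 - 108) + 3571)*(M + (-4 + 33)*(-11)) = ((-2393 + 1469)/(2407 - 108) + 3571)*(-5608/5 + (-4 + 33)*(-11)) = (-924/2299 + 3571)*(-5608/5 + 29*(-11)) = (-924*1/2299 + 3571)*(-5608/5 - 319) = (-84/209 + 3571)*(-7203/5) = (746255/209)*(-7203/5) = -1075054953/209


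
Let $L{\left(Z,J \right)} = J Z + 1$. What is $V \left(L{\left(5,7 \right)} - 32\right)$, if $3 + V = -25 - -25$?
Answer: $-12$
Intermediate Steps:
$L{\left(Z,J \right)} = 1 + J Z$
$V = -3$ ($V = -3 - 0 = -3 + \left(-25 + 25\right) = -3 + 0 = -3$)
$V \left(L{\left(5,7 \right)} - 32\right) = - 3 \left(\left(1 + 7 \cdot 5\right) - 32\right) = - 3 \left(\left(1 + 35\right) - 32\right) = - 3 \left(36 - 32\right) = \left(-3\right) 4 = -12$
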